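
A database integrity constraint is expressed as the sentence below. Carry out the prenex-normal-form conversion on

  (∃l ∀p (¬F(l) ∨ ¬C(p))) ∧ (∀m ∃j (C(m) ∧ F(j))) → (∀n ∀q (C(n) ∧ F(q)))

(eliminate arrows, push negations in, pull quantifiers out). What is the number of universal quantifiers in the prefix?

4

Eliminate → and ↔ using ¬ and ∨.
  ¬((∃l ∀p (¬F(l) ∨ ¬C(p))) ∧ (∀m ∃j (C(m) ∧ F(j)))) ∨ (∀n ∀q (C(n) ∧ F(q)))
Move each ¬ inward, flipping quantifiers it crosses:
  (∀l ∃p (F(l) ∧ C(p))) ∨ (∃m ∀j (¬C(m) ∨ ¬F(j))) ∨ (∀n ∀q (C(n) ∧ F(q)))
All bound variables are already distinct, so no renaming is needed.
Finally move all quantifiers to the prefix:
  ∀l ∃p ∃m ∀j ∀n ∀q (F(l) ∧ C(p) ∨ ¬C(m) ∨ ¬F(j) ∨ C(n) ∧ F(q))
The prefix is ∀l ∃p ∃m ∀j ∀n ∀q: 4 universal, 2 existential.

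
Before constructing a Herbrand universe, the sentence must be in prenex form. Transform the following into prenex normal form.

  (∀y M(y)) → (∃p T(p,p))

Eliminate → and ↔ using ¬ and ∨.
  ¬(∀y M(y)) ∨ (∃p T(p,p))
Move each ¬ inward, flipping quantifiers it crosses:
  (∃y ¬M(y)) ∨ (∃p T(p,p))
Pull the quantifiers to the front (each side's bound variable is not free in the other side):
  ∃y ∃p (¬M(y) ∨ T(p,p))

∃y ∃p (¬M(y) ∨ T(p,p))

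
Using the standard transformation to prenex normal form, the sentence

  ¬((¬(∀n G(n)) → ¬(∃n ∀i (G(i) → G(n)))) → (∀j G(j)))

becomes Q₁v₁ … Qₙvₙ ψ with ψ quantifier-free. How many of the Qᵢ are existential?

Rewrite implications/biconditionals: A → B as ¬A ∨ B.
  ¬(¬(¬¬(∀n G(n)) ∨ ¬(∃n ∀i (¬G(i) ∨ G(n)))) ∨ (∀j G(j)))
Drive negations inward (¬∀x A ≡ ∃x ¬A, ¬∃x A ≡ ∀x ¬A, De Morgan for ∧/∨):
  ((∀n G(n)) ∨ (∀n ∃i (G(i) ∧ ¬G(n)))) ∧ (∃j ¬G(j))
Give each quantifier a distinct variable: n↦c.
  ((∀n G(n)) ∨ (∀c ∃i (G(i) ∧ ¬G(c)))) ∧ (∃j ¬G(j))
Pull the quantifiers to the front (each side's bound variable is not free in the other side):
  ∀n ∀c ∃i ∃j ((G(n) ∨ G(i) ∧ ¬G(c)) ∧ ¬G(j))
The prefix is ∀n ∀c ∃i ∃j: 2 universal, 2 existential.

2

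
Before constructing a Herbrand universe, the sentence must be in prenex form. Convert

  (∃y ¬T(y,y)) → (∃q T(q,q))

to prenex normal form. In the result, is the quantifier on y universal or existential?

universal

Eliminate → and ↔ using ¬ and ∨.
  ¬(∃y ¬T(y,y)) ∨ (∃q T(q,q))
Push ¬ through the quantifiers and connectives to reach negation normal form:
  (∀y T(y,y)) ∨ (∃q T(q,q))
All bound variables are already distinct, so no renaming is needed.
Extract every quantifier outward, since the variables are now distinct and don't occur free across branches:
  ∀y ∃q (T(y,y) ∨ T(q,q))
The quantifier ∃y sits under an odd number of negations (counting the antecedent side of each →), so it flips to ∀y.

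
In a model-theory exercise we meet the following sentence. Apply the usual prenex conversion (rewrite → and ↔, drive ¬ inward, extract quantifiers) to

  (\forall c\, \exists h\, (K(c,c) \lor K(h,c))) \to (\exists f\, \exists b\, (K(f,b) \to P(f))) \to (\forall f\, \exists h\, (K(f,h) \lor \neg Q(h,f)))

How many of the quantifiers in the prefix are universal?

Rewrite implications/biconditionals: A → B as ¬A ∨ B.
  \neg (\forall c\, \exists h\, (K(c,c) \lor K(h,c))) \lor \neg (\exists f\, \exists b\, (\neg K(f,b) \lor P(f))) \lor (\forall f\, \exists h\, (K(f,h) \lor \neg Q(h,f)))
Drive negations inward (¬∀x A ≡ ∃x ¬A, ¬∃x A ≡ ∀x ¬A, De Morgan for ∧/∨):
  (\exists c\, \forall h\, (\neg K(c,c) \land \neg K(h,c))) \lor (\forall f\, \forall b\, (K(f,b) \land \neg P(f))) \lor (\forall f\, \exists h\, (K(f,h) \lor \neg Q(h,f)))
Standardize variables apart so no two quantifiers bind the same name: f↦v, h↦v1.
  (\exists c\, \forall h\, (\neg K(c,c) \land \neg K(h,c))) \lor (\forall f\, \forall b\, (K(f,b) \land \neg P(f))) \lor (\forall v\, \exists v1\, (K(v,v1) \lor \neg Q(v1,v)))
Extract every quantifier outward, since the variables are now distinct and don't occur free across branches:
  \exists c\, \forall h\, \forall f\, \forall b\, \forall v\, \exists v1\, (\neg K(c,c) \land \neg K(h,c) \lor K(f,b) \land \neg P(f) \lor K(v,v1) \lor \neg Q(v1,v))
The prefix is \exists c \forall h \forall f \forall b \forall v \exists v1: 4 universal, 2 existential.

4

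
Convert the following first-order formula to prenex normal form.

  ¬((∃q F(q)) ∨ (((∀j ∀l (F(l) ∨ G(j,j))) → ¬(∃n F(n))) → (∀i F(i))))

∀q ∃j ∃l ∀n ∃i (¬F(q) ∧ (¬F(l) ∧ ¬G(j,j) ∨ ¬F(n)) ∧ ¬F(i))

Eliminate → and ↔ using ¬ and ∨.
  ¬((∃q F(q)) ∨ ¬(¬(∀j ∀l (F(l) ∨ G(j,j))) ∨ ¬(∃n F(n))) ∨ (∀i F(i)))
Push ¬ through the quantifiers and connectives to reach negation normal form:
  (∀q ¬F(q)) ∧ ((∃j ∃l (¬F(l) ∧ ¬G(j,j))) ∨ (∀n ¬F(n))) ∧ (∃i ¬F(i))
All bound variables are already distinct, so no renaming is needed.
Finally move all quantifiers to the prefix:
  ∀q ∃j ∃l ∀n ∃i (¬F(q) ∧ (¬F(l) ∧ ¬G(j,j) ∨ ¬F(n)) ∧ ¬F(i))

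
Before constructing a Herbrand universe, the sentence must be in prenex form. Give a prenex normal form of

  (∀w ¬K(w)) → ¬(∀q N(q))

∃w ∃q (K(w) ∨ ¬N(q))

Eliminate → and ↔ using ¬ and ∨.
  ¬(∀w ¬K(w)) ∨ ¬(∀q N(q))
Move each ¬ inward, flipping quantifiers it crosses:
  (∃w K(w)) ∨ (∃q ¬N(q))
All bound variables are already distinct, so no renaming is needed.
Pull the quantifiers to the front (each side's bound variable is not free in the other side):
  ∃w ∃q (K(w) ∨ ¬N(q))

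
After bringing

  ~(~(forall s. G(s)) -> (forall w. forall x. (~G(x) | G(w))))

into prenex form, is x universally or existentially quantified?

First replace A → B with ¬A ∨ B.
  ~(~~(forall s. G(s)) | (forall w. forall x. (~G(x) | G(w))))
Drive negations inward (¬∀x A ≡ ∃x ¬A, ¬∃x A ≡ ∀x ¬A, De Morgan for ∧/∨):
  (exists s. ~G(s)) & (exists w. exists x. (G(x) & ~G(w)))
All bound variables are already distinct, so no renaming is needed.
Extract every quantifier outward, since the variables are now distinct and don't occur free across branches:
  exists s. exists w. exists x. (~G(s) & G(x) & ~G(w))
The quantifier forall x sits under an odd number of negations (counting the antecedent side of each →), so it flips to exists x.

existential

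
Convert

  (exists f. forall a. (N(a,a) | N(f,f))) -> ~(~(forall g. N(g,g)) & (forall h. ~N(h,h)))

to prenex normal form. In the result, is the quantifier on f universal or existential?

First replace A → B with ¬A ∨ B.
  ~(exists f. forall a. (N(a,a) | N(f,f))) | ~(~(forall g. N(g,g)) & (forall h. ~N(h,h)))
Drive negations inward (¬∀x A ≡ ∃x ¬A, ¬∃x A ≡ ∀x ¬A, De Morgan for ∧/∨):
  (forall f. exists a. (~N(a,a) & ~N(f,f))) | (forall g. N(g,g)) | (exists h. N(h,h))
All bound variables are already distinct, so no renaming is needed.
Pull the quantifiers to the front (each side's bound variable is not free in the other side):
  forall f. exists a. forall g. exists h. (~N(a,a) & ~N(f,f) | N(g,g) | N(h,h))
The quantifier exists f sits under an odd number of negations (counting the antecedent side of each →), so it flips to forall f.

universal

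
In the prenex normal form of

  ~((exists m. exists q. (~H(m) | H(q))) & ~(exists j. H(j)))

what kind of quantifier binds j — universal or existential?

existential

Move each ¬ inward, flipping quantifiers it crosses:
  (forall m. forall q. (H(m) & ~H(q))) | (exists j. H(j))
Pull the quantifiers to the front (each side's bound variable is not free in the other side):
  forall m. forall q. exists j. (H(m) & ~H(q) | H(j))
The quantifier exists j sits under an even number of negations, so it remains existential.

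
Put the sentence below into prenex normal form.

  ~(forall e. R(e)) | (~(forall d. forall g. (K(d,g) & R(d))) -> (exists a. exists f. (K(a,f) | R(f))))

exists e. forall d. forall g. exists a. exists f. (~R(e) | K(d,g) & R(d) | K(a,f) | R(f))

Rewrite implications/biconditionals: A → B as ¬A ∨ B.
  ~(forall e. R(e)) | ~~(forall d. forall g. (K(d,g) & R(d))) | (exists a. exists f. (K(a,f) | R(f)))
Push ¬ through the quantifiers and connectives to reach negation normal form:
  (exists e. ~R(e)) | (forall d. forall g. (K(d,g) & R(d))) | (exists a. exists f. (K(a,f) | R(f)))
All bound variables are already distinct, so no renaming is needed.
Finally move all quantifiers to the prefix:
  exists e. forall d. forall g. exists a. exists f. (~R(e) | K(d,g) & R(d) | K(a,f) | R(f))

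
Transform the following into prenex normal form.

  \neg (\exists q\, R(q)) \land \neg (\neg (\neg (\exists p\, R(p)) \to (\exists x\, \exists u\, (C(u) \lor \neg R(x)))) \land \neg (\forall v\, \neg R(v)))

First replace A → B with ¬A ∨ B.
  \neg (\exists q\, R(q)) \land \neg (\neg (\neg \neg (\exists p\, R(p)) \lor (\exists x\, \exists u\, (C(u) \lor \neg R(x)))) \land \neg (\forall v\, \neg R(v)))
Push ¬ through the quantifiers and connectives to reach negation normal form:
  (\forall q\, \neg R(q)) \land ((\exists p\, R(p)) \lor (\exists x\, \exists u\, (C(u) \lor \neg R(x))) \lor (\forall v\, \neg R(v)))
All bound variables are already distinct, so no renaming is needed.
Pull the quantifiers to the front (each side's bound variable is not free in the other side):
  \forall q\, \exists p\, \exists x\, \exists u\, \forall v\, (\neg R(q) \land (R(p) \lor C(u) \lor \neg R(x) \lor \neg R(v)))

\forall q\, \exists p\, \exists x\, \exists u\, \forall v\, (\neg R(q) \land (R(p) \lor C(u) \lor \neg R(x) \lor \neg R(v)))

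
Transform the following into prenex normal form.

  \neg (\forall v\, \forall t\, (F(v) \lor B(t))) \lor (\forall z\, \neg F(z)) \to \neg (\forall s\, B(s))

\forall v\, \forall t\, \exists z\, \exists s\, ((F(v) \lor B(t)) \land F(z) \lor \neg B(s))

Rewrite implications/biconditionals: A → B as ¬A ∨ B.
  \neg (\neg (\forall v\, \forall t\, (F(v) \lor B(t))) \lor (\forall z\, \neg F(z))) \lor \neg (\forall s\, B(s))
Push ¬ through the quantifiers and connectives to reach negation normal form:
  (\forall v\, \forall t\, (F(v) \lor B(t))) \land (\exists z\, F(z)) \lor (\exists s\, \neg B(s))
All bound variables are already distinct, so no renaming is needed.
Extract every quantifier outward, since the variables are now distinct and don't occur free across branches:
  \forall v\, \forall t\, \exists z\, \exists s\, ((F(v) \lor B(t)) \land F(z) \lor \neg B(s))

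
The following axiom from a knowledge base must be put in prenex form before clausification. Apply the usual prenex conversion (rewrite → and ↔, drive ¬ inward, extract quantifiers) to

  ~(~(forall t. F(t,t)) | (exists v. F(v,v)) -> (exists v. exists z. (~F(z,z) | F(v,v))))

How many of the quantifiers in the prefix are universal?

2

Eliminate → and ↔ using ¬ and ∨.
  ~(~(~(forall t. F(t,t)) | (exists v. F(v,v))) | (exists v. exists z. (~F(z,z) | F(v,v))))
Drive negations inward (¬∀x A ≡ ∃x ¬A, ¬∃x A ≡ ∀x ¬A, De Morgan for ∧/∨):
  ((exists t. ~F(t,t)) | (exists v. F(v,v))) & (forall v. forall z. (F(z,z) & ~F(v,v)))
Standardize variables apart so no two quantifiers bind the same name: v↦v1.
  ((exists t. ~F(t,t)) | (exists v. F(v,v))) & (forall v1. forall z. (F(z,z) & ~F(v1,v1)))
Pull the quantifiers to the front (each side's bound variable is not free in the other side):
  exists t. exists v. forall v1. forall z. ((~F(t,t) | F(v,v)) & F(z,z) & ~F(v1,v1))
The prefix is exists t exists v forall v1 forall z: 2 universal, 2 existential.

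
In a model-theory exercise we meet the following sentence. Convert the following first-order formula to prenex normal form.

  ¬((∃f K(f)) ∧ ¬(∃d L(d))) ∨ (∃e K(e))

∀f ∃d ∃e (¬K(f) ∨ L(d) ∨ K(e))

Push ¬ through the quantifiers and connectives to reach negation normal form:
  (∀f ¬K(f)) ∨ (∃d L(d)) ∨ (∃e K(e))
Pull the quantifiers to the front (each side's bound variable is not free in the other side):
  ∀f ∃d ∃e (¬K(f) ∨ L(d) ∨ K(e))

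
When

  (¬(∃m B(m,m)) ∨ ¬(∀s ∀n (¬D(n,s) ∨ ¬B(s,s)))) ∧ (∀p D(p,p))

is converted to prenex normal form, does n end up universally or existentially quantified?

existential

Drive negations inward (¬∀x A ≡ ∃x ¬A, ¬∃x A ≡ ∀x ¬A, De Morgan for ∧/∨):
  ((∀m ¬B(m,m)) ∨ (∃s ∃n (D(n,s) ∧ B(s,s)))) ∧ (∀p D(p,p))
All bound variables are already distinct, so no renaming is needed.
Extract every quantifier outward, since the variables are now distinct and don't occur free across branches:
  ∀m ∃s ∃n ∀p ((¬B(m,m) ∨ D(n,s) ∧ B(s,s)) ∧ D(p,p))
The quantifier ∀n sits under an odd number of negations, so it flips to ∃n.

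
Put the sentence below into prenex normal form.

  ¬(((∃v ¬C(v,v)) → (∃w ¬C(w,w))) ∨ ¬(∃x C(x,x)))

∃v ∀w ∃x (¬C(v,v) ∧ C(w,w) ∧ C(x,x))

Rewrite implications/biconditionals: A → B as ¬A ∨ B.
  ¬(¬(∃v ¬C(v,v)) ∨ (∃w ¬C(w,w)) ∨ ¬(∃x C(x,x)))
Drive negations inward (¬∀x A ≡ ∃x ¬A, ¬∃x A ≡ ∀x ¬A, De Morgan for ∧/∨):
  (∃v ¬C(v,v)) ∧ (∀w C(w,w)) ∧ (∃x C(x,x))
Extract every quantifier outward, since the variables are now distinct and don't occur free across branches:
  ∃v ∀w ∃x (¬C(v,v) ∧ C(w,w) ∧ C(x,x))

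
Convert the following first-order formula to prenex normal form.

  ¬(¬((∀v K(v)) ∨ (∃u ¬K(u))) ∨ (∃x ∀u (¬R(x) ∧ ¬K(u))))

∀v ∃u ∀x ∃r ((K(v) ∨ ¬K(u)) ∧ (R(x) ∨ K(r)))

Drive negations inward (¬∀x A ≡ ∃x ¬A, ¬∃x A ≡ ∀x ¬A, De Morgan for ∧/∨):
  ((∀v K(v)) ∨ (∃u ¬K(u))) ∧ (∀x ∃u (R(x) ∨ K(u)))
Rename bound variables to avoid capture: u↦r.
  ((∀v K(v)) ∨ (∃u ¬K(u))) ∧ (∀x ∃r (R(x) ∨ K(r)))
Pull the quantifiers to the front (each side's bound variable is not free in the other side):
  ∀v ∃u ∀x ∃r ((K(v) ∨ ¬K(u)) ∧ (R(x) ∨ K(r)))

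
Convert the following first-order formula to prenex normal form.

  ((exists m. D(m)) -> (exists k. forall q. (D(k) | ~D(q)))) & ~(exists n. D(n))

forall m. exists k. forall q. forall n. ((~D(m) | D(k) | ~D(q)) & ~D(n))

Eliminate → and ↔ using ¬ and ∨.
  (~(exists m. D(m)) | (exists k. forall q. (D(k) | ~D(q)))) & ~(exists n. D(n))
Drive negations inward (¬∀x A ≡ ∃x ¬A, ¬∃x A ≡ ∀x ¬A, De Morgan for ∧/∨):
  ((forall m. ~D(m)) | (exists k. forall q. (D(k) | ~D(q)))) & (forall n. ~D(n))
All bound variables are already distinct, so no renaming is needed.
Finally move all quantifiers to the prefix:
  forall m. exists k. forall q. forall n. ((~D(m) | D(k) | ~D(q)) & ~D(n))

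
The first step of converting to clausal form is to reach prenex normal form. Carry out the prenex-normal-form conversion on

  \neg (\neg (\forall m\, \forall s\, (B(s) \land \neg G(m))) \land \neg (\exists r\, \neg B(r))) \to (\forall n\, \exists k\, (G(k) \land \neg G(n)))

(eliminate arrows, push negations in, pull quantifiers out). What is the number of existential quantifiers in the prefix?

Rewrite implications/biconditionals: A → B as ¬A ∨ B.
  \neg \neg (\neg (\forall m\, \forall s\, (B(s) \land \neg G(m))) \land \neg (\exists r\, \neg B(r))) \lor (\forall n\, \exists k\, (G(k) \land \neg G(n)))
Push ¬ through the quantifiers and connectives to reach negation normal form:
  (\exists m\, \exists s\, (\neg B(s) \lor G(m))) \land (\forall r\, B(r)) \lor (\forall n\, \exists k\, (G(k) \land \neg G(n)))
Pull the quantifiers to the front (each side's bound variable is not free in the other side):
  \exists m\, \exists s\, \forall r\, \forall n\, \exists k\, ((\neg B(s) \lor G(m)) \land B(r) \lor G(k) \land \neg G(n))
The prefix is \exists m \exists s \forall r \forall n \exists k: 2 universal, 3 existential.

3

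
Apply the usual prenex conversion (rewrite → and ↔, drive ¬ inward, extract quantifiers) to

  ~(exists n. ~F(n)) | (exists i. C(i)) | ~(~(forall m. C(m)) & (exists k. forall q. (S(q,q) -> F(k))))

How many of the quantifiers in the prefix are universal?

3

First replace A → B with ¬A ∨ B.
  ~(exists n. ~F(n)) | (exists i. C(i)) | ~(~(forall m. C(m)) & (exists k. forall q. (~S(q,q) | F(k))))
Drive negations inward (¬∀x A ≡ ∃x ¬A, ¬∃x A ≡ ∀x ¬A, De Morgan for ∧/∨):
  (forall n. F(n)) | (exists i. C(i)) | (forall m. C(m)) | (forall k. exists q. (S(q,q) & ~F(k)))
Pull the quantifiers to the front (each side's bound variable is not free in the other side):
  forall n. exists i. forall m. forall k. exists q. (F(n) | C(i) | C(m) | S(q,q) & ~F(k))
The prefix is forall n exists i forall m forall k exists q: 3 universal, 2 existential.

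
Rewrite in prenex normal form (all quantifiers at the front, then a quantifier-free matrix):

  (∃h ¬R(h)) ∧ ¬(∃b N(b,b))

∃h ∀b (¬R(h) ∧ ¬N(b,b))

Push ¬ through the quantifiers and connectives to reach negation normal form:
  (∃h ¬R(h)) ∧ (∀b ¬N(b,b))
All bound variables are already distinct, so no renaming is needed.
Finally move all quantifiers to the prefix:
  ∃h ∀b (¬R(h) ∧ ¬N(b,b))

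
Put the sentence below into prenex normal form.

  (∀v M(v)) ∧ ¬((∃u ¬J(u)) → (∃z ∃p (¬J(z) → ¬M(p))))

∀v ∃u ∀z ∀p (M(v) ∧ ¬J(u) ∧ ¬J(z) ∧ M(p))

First replace A → B with ¬A ∨ B.
  (∀v M(v)) ∧ ¬(¬(∃u ¬J(u)) ∨ (∃z ∃p (¬¬J(z) ∨ ¬M(p))))
Push ¬ through the quantifiers and connectives to reach negation normal form:
  (∀v M(v)) ∧ (∃u ¬J(u)) ∧ (∀z ∀p (¬J(z) ∧ M(p)))
All bound variables are already distinct, so no renaming is needed.
Extract every quantifier outward, since the variables are now distinct and don't occur free across branches:
  ∀v ∃u ∀z ∀p (M(v) ∧ ¬J(u) ∧ ¬J(z) ∧ M(p))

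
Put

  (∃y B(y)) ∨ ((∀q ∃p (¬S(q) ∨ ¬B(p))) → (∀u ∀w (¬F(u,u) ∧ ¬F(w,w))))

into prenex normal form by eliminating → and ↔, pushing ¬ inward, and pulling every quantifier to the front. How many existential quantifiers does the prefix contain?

First replace A → B with ¬A ∨ B.
  (∃y B(y)) ∨ ¬(∀q ∃p (¬S(q) ∨ ¬B(p))) ∨ (∀u ∀w (¬F(u,u) ∧ ¬F(w,w)))
Move each ¬ inward, flipping quantifiers it crosses:
  (∃y B(y)) ∨ (∃q ∀p (S(q) ∧ B(p))) ∨ (∀u ∀w (¬F(u,u) ∧ ¬F(w,w)))
Pull the quantifiers to the front (each side's bound variable is not free in the other side):
  ∃y ∃q ∀p ∀u ∀w (B(y) ∨ S(q) ∧ B(p) ∨ ¬F(u,u) ∧ ¬F(w,w))
The prefix is ∃y ∃q ∀p ∀u ∀w: 3 universal, 2 existential.

2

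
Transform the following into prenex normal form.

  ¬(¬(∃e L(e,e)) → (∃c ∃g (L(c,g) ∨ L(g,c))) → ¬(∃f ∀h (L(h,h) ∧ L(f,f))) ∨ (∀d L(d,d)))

∀e ∃c ∃g ∃f ∀h ∃d (¬L(e,e) ∧ (L(c,g) ∨ L(g,c)) ∧ L(h,h) ∧ L(f,f) ∧ ¬L(d,d))

Rewrite implications/biconditionals: A → B as ¬A ∨ B.
  ¬(¬¬(∃e L(e,e)) ∨ ¬(∃c ∃g (L(c,g) ∨ L(g,c))) ∨ ¬(∃f ∀h (L(h,h) ∧ L(f,f))) ∨ (∀d L(d,d)))
Push ¬ through the quantifiers and connectives to reach negation normal form:
  (∀e ¬L(e,e)) ∧ (∃c ∃g (L(c,g) ∨ L(g,c))) ∧ (∃f ∀h (L(h,h) ∧ L(f,f))) ∧ (∃d ¬L(d,d))
All bound variables are already distinct, so no renaming is needed.
Pull the quantifiers to the front (each side's bound variable is not free in the other side):
  ∀e ∃c ∃g ∃f ∀h ∃d (¬L(e,e) ∧ (L(c,g) ∨ L(g,c)) ∧ L(h,h) ∧ L(f,f) ∧ ¬L(d,d))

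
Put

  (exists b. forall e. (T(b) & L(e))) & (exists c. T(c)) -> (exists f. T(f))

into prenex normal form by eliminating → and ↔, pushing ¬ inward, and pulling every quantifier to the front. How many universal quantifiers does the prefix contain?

Eliminate → and ↔ using ¬ and ∨.
  ~((exists b. forall e. (T(b) & L(e))) & (exists c. T(c))) | (exists f. T(f))
Drive negations inward (¬∀x A ≡ ∃x ¬A, ¬∃x A ≡ ∀x ¬A, De Morgan for ∧/∨):
  (forall b. exists e. (~T(b) | ~L(e))) | (forall c. ~T(c)) | (exists f. T(f))
Extract every quantifier outward, since the variables are now distinct and don't occur free across branches:
  forall b. exists e. forall c. exists f. (~T(b) | ~L(e) | ~T(c) | T(f))
The prefix is forall b exists e forall c exists f: 2 universal, 2 existential.

2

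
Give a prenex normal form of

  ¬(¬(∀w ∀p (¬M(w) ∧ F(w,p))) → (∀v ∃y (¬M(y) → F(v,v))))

Eliminate → and ↔ using ¬ and ∨.
  ¬(¬¬(∀w ∀p (¬M(w) ∧ F(w,p))) ∨ (∀v ∃y (¬¬M(y) ∨ F(v,v))))
Drive negations inward (¬∀x A ≡ ∃x ¬A, ¬∃x A ≡ ∀x ¬A, De Morgan for ∧/∨):
  (∃w ∃p (M(w) ∨ ¬F(w,p))) ∧ (∃v ∀y (¬M(y) ∧ ¬F(v,v)))
Pull the quantifiers to the front (each side's bound variable is not free in the other side):
  ∃w ∃p ∃v ∀y ((M(w) ∨ ¬F(w,p)) ∧ ¬M(y) ∧ ¬F(v,v))

∃w ∃p ∃v ∀y ((M(w) ∨ ¬F(w,p)) ∧ ¬M(y) ∧ ¬F(v,v))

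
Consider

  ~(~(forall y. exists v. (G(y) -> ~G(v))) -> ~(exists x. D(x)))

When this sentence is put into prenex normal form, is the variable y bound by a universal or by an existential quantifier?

existential

First replace A → B with ¬A ∨ B.
  ~(~~(forall y. exists v. (~G(y) | ~G(v))) | ~(exists x. D(x)))
Move each ¬ inward, flipping quantifiers it crosses:
  (exists y. forall v. (G(y) & G(v))) & (exists x. D(x))
All bound variables are already distinct, so no renaming is needed.
Finally move all quantifiers to the prefix:
  exists y. forall v. exists x. (G(y) & G(v) & D(x))
The quantifier forall y sits under an odd number of negations (counting the antecedent side of each →), so it flips to exists y.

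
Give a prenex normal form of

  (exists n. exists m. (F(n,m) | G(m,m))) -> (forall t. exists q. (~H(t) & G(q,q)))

Rewrite implications/biconditionals: A → B as ¬A ∨ B.
  ~(exists n. exists m. (F(n,m) | G(m,m))) | (forall t. exists q. (~H(t) & G(q,q)))
Move each ¬ inward, flipping quantifiers it crosses:
  (forall n. forall m. (~F(n,m) & ~G(m,m))) | (forall t. exists q. (~H(t) & G(q,q)))
Extract every quantifier outward, since the variables are now distinct and don't occur free across branches:
  forall n. forall m. forall t. exists q. (~F(n,m) & ~G(m,m) | ~H(t) & G(q,q))

forall n. forall m. forall t. exists q. (~F(n,m) & ~G(m,m) | ~H(t) & G(q,q))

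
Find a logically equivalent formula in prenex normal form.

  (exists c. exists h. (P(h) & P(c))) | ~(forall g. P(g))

Move each ¬ inward, flipping quantifiers it crosses:
  (exists c. exists h. (P(h) & P(c))) | (exists g. ~P(g))
Extract every quantifier outward, since the variables are now distinct and don't occur free across branches:
  exists c. exists h. exists g. (P(h) & P(c) | ~P(g))

exists c. exists h. exists g. (P(h) & P(c) | ~P(g))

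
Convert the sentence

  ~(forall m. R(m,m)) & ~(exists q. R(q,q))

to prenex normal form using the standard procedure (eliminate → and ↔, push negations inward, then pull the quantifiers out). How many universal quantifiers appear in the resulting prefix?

Move each ¬ inward, flipping quantifiers it crosses:
  (exists m. ~R(m,m)) & (forall q. ~R(q,q))
Pull the quantifiers to the front (each side's bound variable is not free in the other side):
  exists m. forall q. (~R(m,m) & ~R(q,q))
The prefix is exists m forall q: 1 universal, 1 existential.

1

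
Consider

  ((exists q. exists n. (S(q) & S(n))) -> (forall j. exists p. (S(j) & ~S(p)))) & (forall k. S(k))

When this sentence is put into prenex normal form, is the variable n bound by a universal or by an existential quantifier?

First replace A → B with ¬A ∨ B.
  (~(exists q. exists n. (S(q) & S(n))) | (forall j. exists p. (S(j) & ~S(p)))) & (forall k. S(k))
Move each ¬ inward, flipping quantifiers it crosses:
  ((forall q. forall n. (~S(q) | ~S(n))) | (forall j. exists p. (S(j) & ~S(p)))) & (forall k. S(k))
Extract every quantifier outward, since the variables are now distinct and don't occur free across branches:
  forall q. forall n. forall j. exists p. forall k. ((~S(q) | ~S(n) | S(j) & ~S(p)) & S(k))
The quantifier exists n sits under an odd number of negations (counting the antecedent side of each →), so it flips to forall n.

universal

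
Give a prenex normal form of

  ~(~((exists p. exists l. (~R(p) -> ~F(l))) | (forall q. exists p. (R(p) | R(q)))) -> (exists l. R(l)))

First replace A → B with ¬A ∨ B.
  ~(~~((exists p. exists l. (~~R(p) | ~F(l))) | (forall q. exists p. (R(p) | R(q)))) | (exists l. R(l)))
Move each ¬ inward, flipping quantifiers it crosses:
  (forall p. forall l. (~R(p) & F(l))) & (exists q. forall p. (~R(p) & ~R(q))) & (forall l. ~R(l))
Give each quantifier a distinct variable: p↦u, l↦y1.
  (forall p. forall l. (~R(p) & F(l))) & (exists q. forall u. (~R(u) & ~R(q))) & (forall y1. ~R(y1))
Finally move all quantifiers to the prefix:
  forall p. forall l. exists q. forall u. forall y1. (~R(p) & F(l) & ~R(u) & ~R(q) & ~R(y1))

forall p. forall l. exists q. forall u. forall y1. (~R(p) & F(l) & ~R(u) & ~R(q) & ~R(y1))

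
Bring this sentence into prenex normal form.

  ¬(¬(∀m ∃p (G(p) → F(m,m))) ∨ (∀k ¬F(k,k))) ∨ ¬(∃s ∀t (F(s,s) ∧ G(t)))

∀m ∃p ∃k ∀s ∃t ((¬G(p) ∨ F(m,m)) ∧ F(k,k) ∨ ¬F(s,s) ∨ ¬G(t))

First replace A → B with ¬A ∨ B.
  ¬(¬(∀m ∃p (¬G(p) ∨ F(m,m))) ∨ (∀k ¬F(k,k))) ∨ ¬(∃s ∀t (F(s,s) ∧ G(t)))
Drive negations inward (¬∀x A ≡ ∃x ¬A, ¬∃x A ≡ ∀x ¬A, De Morgan for ∧/∨):
  (∀m ∃p (¬G(p) ∨ F(m,m))) ∧ (∃k F(k,k)) ∨ (∀s ∃t (¬F(s,s) ∨ ¬G(t)))
All bound variables are already distinct, so no renaming is needed.
Extract every quantifier outward, since the variables are now distinct and don't occur free across branches:
  ∀m ∃p ∃k ∀s ∃t ((¬G(p) ∨ F(m,m)) ∧ F(k,k) ∨ ¬F(s,s) ∨ ¬G(t))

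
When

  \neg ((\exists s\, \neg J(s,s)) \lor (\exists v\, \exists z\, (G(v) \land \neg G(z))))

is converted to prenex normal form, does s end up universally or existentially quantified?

Move each ¬ inward, flipping quantifiers it crosses:
  (\forall s\, J(s,s)) \land (\forall v\, \forall z\, (\neg G(v) \lor G(z)))
All bound variables are already distinct, so no renaming is needed.
Extract every quantifier outward, since the variables are now distinct and don't occur free across branches:
  \forall s\, \forall v\, \forall z\, (J(s,s) \land (\neg G(v) \lor G(z)))
The quantifier \exists s sits under an odd number of negations, so it flips to \forall s.

universal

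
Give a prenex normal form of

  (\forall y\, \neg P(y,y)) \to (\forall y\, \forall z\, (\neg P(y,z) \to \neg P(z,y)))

\exists y\, \forall x1\, \forall z\, (P(y,y) \lor P(x1,z) \lor \neg P(z,x1))

First replace A → B with ¬A ∨ B.
  \neg (\forall y\, \neg P(y,y)) \lor (\forall y\, \forall z\, (\neg \neg P(y,z) \lor \neg P(z,y)))
Push ¬ through the quantifiers and connectives to reach negation normal form:
  (\exists y\, P(y,y)) \lor (\forall y\, \forall z\, (P(y,z) \lor \neg P(z,y)))
Standardize variables apart so no two quantifiers bind the same name: y↦x1.
  (\exists y\, P(y,y)) \lor (\forall x1\, \forall z\, (P(x1,z) \lor \neg P(z,x1)))
Finally move all quantifiers to the prefix:
  \exists y\, \forall x1\, \forall z\, (P(y,y) \lor P(x1,z) \lor \neg P(z,x1))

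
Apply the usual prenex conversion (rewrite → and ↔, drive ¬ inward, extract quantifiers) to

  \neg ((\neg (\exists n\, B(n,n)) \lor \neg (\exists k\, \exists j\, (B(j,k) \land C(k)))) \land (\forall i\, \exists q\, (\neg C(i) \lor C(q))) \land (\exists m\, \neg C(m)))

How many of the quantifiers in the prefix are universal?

2

Push ¬ through the quantifiers and connectives to reach negation normal form:
  (\exists n\, B(n,n)) \land (\exists k\, \exists j\, (B(j,k) \land C(k))) \lor (\exists i\, \forall q\, (C(i) \land \neg C(q))) \lor (\forall m\, C(m))
Pull the quantifiers to the front (each side's bound variable is not free in the other side):
  \exists n\, \exists k\, \exists j\, \exists i\, \forall q\, \forall m\, (B(n,n) \land B(j,k) \land C(k) \lor C(i) \land \neg C(q) \lor C(m))
The prefix is \exists n \exists k \exists j \exists i \forall q \forall m: 2 universal, 4 existential.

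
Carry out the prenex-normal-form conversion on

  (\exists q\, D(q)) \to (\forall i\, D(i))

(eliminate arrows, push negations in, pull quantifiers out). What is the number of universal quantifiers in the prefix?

2

Eliminate → and ↔ using ¬ and ∨.
  \neg (\exists q\, D(q)) \lor (\forall i\, D(i))
Move each ¬ inward, flipping quantifiers it crosses:
  (\forall q\, \neg D(q)) \lor (\forall i\, D(i))
All bound variables are already distinct, so no renaming is needed.
Finally move all quantifiers to the prefix:
  \forall q\, \forall i\, (\neg D(q) \lor D(i))
The prefix is \forall q \forall i: 2 universal, 0 existential.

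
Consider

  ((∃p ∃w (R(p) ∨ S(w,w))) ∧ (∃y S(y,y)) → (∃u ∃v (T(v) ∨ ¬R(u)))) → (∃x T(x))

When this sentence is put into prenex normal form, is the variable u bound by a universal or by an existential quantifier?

Rewrite implications/biconditionals: A → B as ¬A ∨ B.
  ¬(¬((∃p ∃w (R(p) ∨ S(w,w))) ∧ (∃y S(y,y))) ∨ (∃u ∃v (T(v) ∨ ¬R(u)))) ∨ (∃x T(x))
Drive negations inward (¬∀x A ≡ ∃x ¬A, ¬∃x A ≡ ∀x ¬A, De Morgan for ∧/∨):
  (∃p ∃w (R(p) ∨ S(w,w))) ∧ (∃y S(y,y)) ∧ (∀u ∀v (¬T(v) ∧ R(u))) ∨ (∃x T(x))
All bound variables are already distinct, so no renaming is needed.
Extract every quantifier outward, since the variables are now distinct and don't occur free across branches:
  ∃p ∃w ∃y ∀u ∀v ∃x ((R(p) ∨ S(w,w)) ∧ S(y,y) ∧ ¬T(v) ∧ R(u) ∨ T(x))
The quantifier ∃u sits under an odd number of negations (counting the antecedent side of each →), so it flips to ∀u.

universal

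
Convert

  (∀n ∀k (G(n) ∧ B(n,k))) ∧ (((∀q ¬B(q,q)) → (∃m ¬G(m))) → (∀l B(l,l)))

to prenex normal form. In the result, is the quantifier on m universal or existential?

Eliminate → and ↔ using ¬ and ∨.
  (∀n ∀k (G(n) ∧ B(n,k))) ∧ (¬(¬(∀q ¬B(q,q)) ∨ (∃m ¬G(m))) ∨ (∀l B(l,l)))
Push ¬ through the quantifiers and connectives to reach negation normal form:
  (∀n ∀k (G(n) ∧ B(n,k))) ∧ ((∀q ¬B(q,q)) ∧ (∀m G(m)) ∨ (∀l B(l,l)))
All bound variables are already distinct, so no renaming is needed.
Pull the quantifiers to the front (each side's bound variable is not free in the other side):
  ∀n ∀k ∀q ∀m ∀l (G(n) ∧ B(n,k) ∧ (¬B(q,q) ∧ G(m) ∨ B(l,l)))
The quantifier ∃m sits under an odd number of negations (counting the antecedent side of each →), so it flips to ∀m.

universal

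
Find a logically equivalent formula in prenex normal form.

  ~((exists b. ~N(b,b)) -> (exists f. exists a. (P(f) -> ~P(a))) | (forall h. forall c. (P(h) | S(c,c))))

Rewrite implications/biconditionals: A → B as ¬A ∨ B.
  ~(~(exists b. ~N(b,b)) | (exists f. exists a. (~P(f) | ~P(a))) | (forall h. forall c. (P(h) | S(c,c))))
Drive negations inward (¬∀x A ≡ ∃x ¬A, ¬∃x A ≡ ∀x ¬A, De Morgan for ∧/∨):
  (exists b. ~N(b,b)) & (forall f. forall a. (P(f) & P(a))) & (exists h. exists c. (~P(h) & ~S(c,c)))
All bound variables are already distinct, so no renaming is needed.
Extract every quantifier outward, since the variables are now distinct and don't occur free across branches:
  exists b. forall f. forall a. exists h. exists c. (~N(b,b) & P(f) & P(a) & ~P(h) & ~S(c,c))

exists b. forall f. forall a. exists h. exists c. (~N(b,b) & P(f) & P(a) & ~P(h) & ~S(c,c))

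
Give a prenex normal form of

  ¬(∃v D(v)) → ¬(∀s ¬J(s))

First replace A → B with ¬A ∨ B.
  ¬¬(∃v D(v)) ∨ ¬(∀s ¬J(s))
Push ¬ through the quantifiers and connectives to reach negation normal form:
  (∃v D(v)) ∨ (∃s J(s))
Finally move all quantifiers to the prefix:
  ∃v ∃s (D(v) ∨ J(s))

∃v ∃s (D(v) ∨ J(s))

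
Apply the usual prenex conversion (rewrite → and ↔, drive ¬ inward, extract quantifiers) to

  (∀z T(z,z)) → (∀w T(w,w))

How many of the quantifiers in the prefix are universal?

1

Eliminate → and ↔ using ¬ and ∨.
  ¬(∀z T(z,z)) ∨ (∀w T(w,w))
Move each ¬ inward, flipping quantifiers it crosses:
  (∃z ¬T(z,z)) ∨ (∀w T(w,w))
Finally move all quantifiers to the prefix:
  ∃z ∀w (¬T(z,z) ∨ T(w,w))
The prefix is ∃z ∀w: 1 universal, 1 existential.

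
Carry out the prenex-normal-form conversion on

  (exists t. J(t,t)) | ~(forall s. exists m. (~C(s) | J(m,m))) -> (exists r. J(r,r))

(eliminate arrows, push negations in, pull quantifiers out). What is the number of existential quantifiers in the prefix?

First replace A → B with ¬A ∨ B.
  ~((exists t. J(t,t)) | ~(forall s. exists m. (~C(s) | J(m,m)))) | (exists r. J(r,r))
Push ¬ through the quantifiers and connectives to reach negation normal form:
  (forall t. ~J(t,t)) & (forall s. exists m. (~C(s) | J(m,m))) | (exists r. J(r,r))
All bound variables are already distinct, so no renaming is needed.
Finally move all quantifiers to the prefix:
  forall t. forall s. exists m. exists r. (~J(t,t) & (~C(s) | J(m,m)) | J(r,r))
The prefix is forall t forall s exists m exists r: 2 universal, 2 existential.

2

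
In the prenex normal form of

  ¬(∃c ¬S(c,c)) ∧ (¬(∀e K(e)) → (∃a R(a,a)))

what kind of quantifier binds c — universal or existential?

universal

First replace A → B with ¬A ∨ B.
  ¬(∃c ¬S(c,c)) ∧ (¬¬(∀e K(e)) ∨ (∃a R(a,a)))
Push ¬ through the quantifiers and connectives to reach negation normal form:
  (∀c S(c,c)) ∧ ((∀e K(e)) ∨ (∃a R(a,a)))
All bound variables are already distinct, so no renaming is needed.
Finally move all quantifiers to the prefix:
  ∀c ∀e ∃a (S(c,c) ∧ (K(e) ∨ R(a,a)))
The quantifier ∃c sits under an odd number of negations (counting the antecedent side of each →), so it flips to ∀c.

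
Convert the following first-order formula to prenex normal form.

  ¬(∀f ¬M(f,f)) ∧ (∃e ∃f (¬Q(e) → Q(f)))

∃f ∃e ∃u1 (M(f,f) ∧ (Q(e) ∨ Q(u1)))

First replace A → B with ¬A ∨ B.
  ¬(∀f ¬M(f,f)) ∧ (∃e ∃f (¬¬Q(e) ∨ Q(f)))
Drive negations inward (¬∀x A ≡ ∃x ¬A, ¬∃x A ≡ ∀x ¬A, De Morgan for ∧/∨):
  (∃f M(f,f)) ∧ (∃e ∃f (Q(e) ∨ Q(f)))
Standardize variables apart so no two quantifiers bind the same name: f↦u1.
  (∃f M(f,f)) ∧ (∃e ∃u1 (Q(e) ∨ Q(u1)))
Extract every quantifier outward, since the variables are now distinct and don't occur free across branches:
  ∃f ∃e ∃u1 (M(f,f) ∧ (Q(e) ∨ Q(u1)))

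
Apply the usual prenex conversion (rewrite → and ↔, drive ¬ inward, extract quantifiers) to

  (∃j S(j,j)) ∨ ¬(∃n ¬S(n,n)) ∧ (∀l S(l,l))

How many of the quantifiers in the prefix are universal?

2

Drive negations inward (¬∀x A ≡ ∃x ¬A, ¬∃x A ≡ ∀x ¬A, De Morgan for ∧/∨):
  (∃j S(j,j)) ∨ (∀n S(n,n)) ∧ (∀l S(l,l))
All bound variables are already distinct, so no renaming is needed.
Finally move all quantifiers to the prefix:
  ∃j ∀n ∀l (S(j,j) ∨ S(n,n) ∧ S(l,l))
The prefix is ∃j ∀n ∀l: 2 universal, 1 existential.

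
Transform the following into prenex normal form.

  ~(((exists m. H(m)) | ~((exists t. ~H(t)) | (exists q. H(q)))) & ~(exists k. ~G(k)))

Move each ¬ inward, flipping quantifiers it crosses:
  (forall m. ~H(m)) & ((exists t. ~H(t)) | (exists q. H(q))) | (exists k. ~G(k))
Extract every quantifier outward, since the variables are now distinct and don't occur free across branches:
  forall m. exists t. exists q. exists k. (~H(m) & (~H(t) | H(q)) | ~G(k))

forall m. exists t. exists q. exists k. (~H(m) & (~H(t) | H(q)) | ~G(k))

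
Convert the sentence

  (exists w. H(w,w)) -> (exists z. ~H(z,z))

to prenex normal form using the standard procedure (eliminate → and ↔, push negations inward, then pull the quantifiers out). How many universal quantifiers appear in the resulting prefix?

1

Rewrite implications/biconditionals: A → B as ¬A ∨ B.
  ~(exists w. H(w,w)) | (exists z. ~H(z,z))
Move each ¬ inward, flipping quantifiers it crosses:
  (forall w. ~H(w,w)) | (exists z. ~H(z,z))
All bound variables are already distinct, so no renaming is needed.
Extract every quantifier outward, since the variables are now distinct and don't occur free across branches:
  forall w. exists z. (~H(w,w) | ~H(z,z))
The prefix is forall w exists z: 1 universal, 1 existential.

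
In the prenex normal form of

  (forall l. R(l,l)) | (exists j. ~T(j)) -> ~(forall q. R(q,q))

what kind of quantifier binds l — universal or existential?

First replace A → B with ¬A ∨ B.
  ~((forall l. R(l,l)) | (exists j. ~T(j))) | ~(forall q. R(q,q))
Push ¬ through the quantifiers and connectives to reach negation normal form:
  (exists l. ~R(l,l)) & (forall j. T(j)) | (exists q. ~R(q,q))
All bound variables are already distinct, so no renaming is needed.
Extract every quantifier outward, since the variables are now distinct and don't occur free across branches:
  exists l. forall j. exists q. (~R(l,l) & T(j) | ~R(q,q))
The quantifier forall l sits under an odd number of negations (counting the antecedent side of each →), so it flips to exists l.

existential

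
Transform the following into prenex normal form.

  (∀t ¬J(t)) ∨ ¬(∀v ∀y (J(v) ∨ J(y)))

∀t ∃v ∃y (¬J(t) ∨ ¬J(v) ∧ ¬J(y))

Move each ¬ inward, flipping quantifiers it crosses:
  (∀t ¬J(t)) ∨ (∃v ∃y (¬J(v) ∧ ¬J(y)))
All bound variables are already distinct, so no renaming is needed.
Finally move all quantifiers to the prefix:
  ∀t ∃v ∃y (¬J(t) ∨ ¬J(v) ∧ ¬J(y))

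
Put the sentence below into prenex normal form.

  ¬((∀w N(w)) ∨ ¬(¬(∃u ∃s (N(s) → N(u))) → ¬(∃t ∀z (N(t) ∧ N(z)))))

∃w ∃u ∃s ∀t ∃z (¬N(w) ∧ (¬N(s) ∨ N(u) ∨ ¬N(t) ∨ ¬N(z)))

First replace A → B with ¬A ∨ B.
  ¬((∀w N(w)) ∨ ¬(¬¬(∃u ∃s (¬N(s) ∨ N(u))) ∨ ¬(∃t ∀z (N(t) ∧ N(z)))))
Drive negations inward (¬∀x A ≡ ∃x ¬A, ¬∃x A ≡ ∀x ¬A, De Morgan for ∧/∨):
  (∃w ¬N(w)) ∧ ((∃u ∃s (¬N(s) ∨ N(u))) ∨ (∀t ∃z (¬N(t) ∨ ¬N(z))))
All bound variables are already distinct, so no renaming is needed.
Pull the quantifiers to the front (each side's bound variable is not free in the other side):
  ∃w ∃u ∃s ∀t ∃z (¬N(w) ∧ (¬N(s) ∨ N(u) ∨ ¬N(t) ∨ ¬N(z)))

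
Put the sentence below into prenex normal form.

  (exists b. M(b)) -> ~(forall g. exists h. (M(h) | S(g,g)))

forall b. exists g. forall h. (~M(b) | ~M(h) & ~S(g,g))

Eliminate → and ↔ using ¬ and ∨.
  ~(exists b. M(b)) | ~(forall g. exists h. (M(h) | S(g,g)))
Drive negations inward (¬∀x A ≡ ∃x ¬A, ¬∃x A ≡ ∀x ¬A, De Morgan for ∧/∨):
  (forall b. ~M(b)) | (exists g. forall h. (~M(h) & ~S(g,g)))
All bound variables are already distinct, so no renaming is needed.
Finally move all quantifiers to the prefix:
  forall b. exists g. forall h. (~M(b) | ~M(h) & ~S(g,g))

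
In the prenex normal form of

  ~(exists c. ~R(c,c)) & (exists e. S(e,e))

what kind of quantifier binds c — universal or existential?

Drive negations inward (¬∀x A ≡ ∃x ¬A, ¬∃x A ≡ ∀x ¬A, De Morgan for ∧/∨):
  (forall c. R(c,c)) & (exists e. S(e,e))
Finally move all quantifiers to the prefix:
  forall c. exists e. (R(c,c) & S(e,e))
The quantifier exists c sits under an odd number of negations, so it flips to forall c.

universal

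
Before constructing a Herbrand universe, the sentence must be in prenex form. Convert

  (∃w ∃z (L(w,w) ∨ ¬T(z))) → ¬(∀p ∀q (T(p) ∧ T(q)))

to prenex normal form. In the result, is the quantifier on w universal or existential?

Rewrite implications/biconditionals: A → B as ¬A ∨ B.
  ¬(∃w ∃z (L(w,w) ∨ ¬T(z))) ∨ ¬(∀p ∀q (T(p) ∧ T(q)))
Push ¬ through the quantifiers and connectives to reach negation normal form:
  (∀w ∀z (¬L(w,w) ∧ T(z))) ∨ (∃p ∃q (¬T(p) ∨ ¬T(q)))
All bound variables are already distinct, so no renaming is needed.
Pull the quantifiers to the front (each side's bound variable is not free in the other side):
  ∀w ∀z ∃p ∃q (¬L(w,w) ∧ T(z) ∨ ¬T(p) ∨ ¬T(q))
The quantifier ∃w sits under an odd number of negations (counting the antecedent side of each →), so it flips to ∀w.

universal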